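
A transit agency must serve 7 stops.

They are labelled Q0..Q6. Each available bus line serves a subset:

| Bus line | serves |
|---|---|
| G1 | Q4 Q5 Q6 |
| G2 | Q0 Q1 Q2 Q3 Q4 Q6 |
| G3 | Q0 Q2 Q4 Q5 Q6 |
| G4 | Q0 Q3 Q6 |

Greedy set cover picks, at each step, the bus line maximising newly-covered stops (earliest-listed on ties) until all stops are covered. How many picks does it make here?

2

Greedy: pick G2 (covers 6 new) → pick G1 (covers 1 new). Total picks: 2.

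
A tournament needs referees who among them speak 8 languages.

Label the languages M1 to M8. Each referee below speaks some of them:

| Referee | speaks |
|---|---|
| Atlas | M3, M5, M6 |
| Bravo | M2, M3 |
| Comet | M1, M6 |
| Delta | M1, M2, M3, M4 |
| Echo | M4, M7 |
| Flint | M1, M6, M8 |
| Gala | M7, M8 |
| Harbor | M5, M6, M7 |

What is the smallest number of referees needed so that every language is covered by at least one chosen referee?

Delta and Gala and Harbor together: Delta ∪ Gala ∪ Harbor = {M1, M2, M3, M4, M5, M6, M7, M8} — every language is covered.
No 2 of the 8 referees cover everything (all 28 combinations miss at least one language), so 3 is optimal.

3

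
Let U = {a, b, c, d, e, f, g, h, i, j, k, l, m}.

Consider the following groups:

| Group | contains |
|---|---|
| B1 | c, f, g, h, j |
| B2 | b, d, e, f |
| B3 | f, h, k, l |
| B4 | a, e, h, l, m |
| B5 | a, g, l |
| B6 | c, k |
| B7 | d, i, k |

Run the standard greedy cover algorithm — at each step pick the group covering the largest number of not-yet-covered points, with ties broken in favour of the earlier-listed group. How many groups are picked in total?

4

Greedy: pick B1 (covers 5 new) → pick B4 (covers 4 new) → pick B7 (covers 3 new) → pick B2 (covers 1 new). Total picks: 4.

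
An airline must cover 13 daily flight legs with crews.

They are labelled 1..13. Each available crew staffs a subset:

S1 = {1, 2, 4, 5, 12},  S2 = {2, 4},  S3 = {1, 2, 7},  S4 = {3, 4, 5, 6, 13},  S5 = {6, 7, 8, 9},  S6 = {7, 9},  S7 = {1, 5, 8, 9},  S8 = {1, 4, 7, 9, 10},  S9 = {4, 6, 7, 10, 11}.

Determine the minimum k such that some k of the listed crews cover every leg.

4

S1 and S4 and S5 and S9 together: S1 ∪ S4 ∪ S5 ∪ S9 = {1, 2, 3, 4, 5, 6, 7, 8, 9, 10, 11, 12, 13} — every leg is covered.
No 3 of the 9 crews cover everything (all 84 combinations miss at least one leg), so 4 is optimal.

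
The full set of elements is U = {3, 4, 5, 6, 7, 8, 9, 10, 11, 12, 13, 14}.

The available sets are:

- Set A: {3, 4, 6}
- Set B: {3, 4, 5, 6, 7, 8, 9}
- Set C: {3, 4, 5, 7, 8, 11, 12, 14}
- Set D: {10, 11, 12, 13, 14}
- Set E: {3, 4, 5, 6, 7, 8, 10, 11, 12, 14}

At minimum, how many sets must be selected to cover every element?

B and D cover everything between them: the union {3, 4, 5, 6, 7, 8, 9, 10, 11, 12, 13, 14} is all of U.
No single set has all 12 elements (the largest, E, has 10), so 2 is optimal.

2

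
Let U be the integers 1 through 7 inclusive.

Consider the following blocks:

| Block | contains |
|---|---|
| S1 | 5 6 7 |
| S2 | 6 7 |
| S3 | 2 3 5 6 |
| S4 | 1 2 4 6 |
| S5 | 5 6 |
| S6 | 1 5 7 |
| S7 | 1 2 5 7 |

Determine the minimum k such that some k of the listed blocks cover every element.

3

Take {S3, S4, S6}. Their union is {1, 2, 3, 4, 5, 6, 7}, which is all 7 elements.
Only S3 contains 3, so S3 is forced; the remaining 3 elements need at least 2 more blocks (each remaining block adds at most 2) — so at least 3 blocks are needed, and 3 is optimal.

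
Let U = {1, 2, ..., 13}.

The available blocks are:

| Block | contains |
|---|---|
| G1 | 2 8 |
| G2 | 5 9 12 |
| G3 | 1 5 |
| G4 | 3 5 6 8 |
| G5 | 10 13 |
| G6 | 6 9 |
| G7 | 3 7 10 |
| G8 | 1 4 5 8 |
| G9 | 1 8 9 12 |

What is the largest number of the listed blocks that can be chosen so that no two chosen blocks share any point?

G1, G3, G6, G7 are pairwise disjoint (G1={2,8}; G3={1,5}; G6={6,9}; G7={3,7,10}).
Every remaining block overlaps one of these, and no 5 of the listed blocks are pairwise disjoint, so 4 is the maximum.

4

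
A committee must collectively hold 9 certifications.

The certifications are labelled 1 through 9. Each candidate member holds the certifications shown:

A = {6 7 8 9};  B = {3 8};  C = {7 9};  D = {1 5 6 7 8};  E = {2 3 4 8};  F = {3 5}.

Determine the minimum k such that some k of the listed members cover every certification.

A and D and E together: A ∪ D ∪ E = {1, 2, 3, 4, 5, 6, 7, 8, 9} — every certification is covered.
Only D contains 1, so D is forced; the remaining 4 certifications need at least 2 more members (each remaining member adds at most 3) — so at least 3 members are needed, and 3 is optimal.

3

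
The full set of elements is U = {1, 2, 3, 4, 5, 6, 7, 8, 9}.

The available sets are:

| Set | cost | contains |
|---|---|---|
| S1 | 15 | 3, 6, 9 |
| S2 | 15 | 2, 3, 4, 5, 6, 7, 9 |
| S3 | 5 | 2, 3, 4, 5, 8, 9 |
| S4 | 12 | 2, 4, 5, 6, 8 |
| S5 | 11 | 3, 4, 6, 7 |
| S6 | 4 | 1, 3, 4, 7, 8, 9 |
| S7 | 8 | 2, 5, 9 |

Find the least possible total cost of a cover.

S4, S6 together cover every element (S4 ∪ S6 = {1, 2, 3, 4, 5, 6, 7, 8, 9}); total cost 12 + 4 = 16.
The greedy pick S6, S3, S5 costs 20; no covering selection beats 16.

16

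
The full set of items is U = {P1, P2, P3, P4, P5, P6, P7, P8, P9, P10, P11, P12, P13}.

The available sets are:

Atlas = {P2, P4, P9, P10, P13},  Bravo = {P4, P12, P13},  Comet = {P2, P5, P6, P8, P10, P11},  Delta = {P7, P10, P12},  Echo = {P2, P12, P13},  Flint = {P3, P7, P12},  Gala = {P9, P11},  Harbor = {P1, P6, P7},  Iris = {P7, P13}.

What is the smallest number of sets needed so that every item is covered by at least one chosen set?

Take {Atlas, Comet, Flint, Harbor}. Their union is {P1, P2, P3, P4, P5, P6, P7, P8, P9, P10, P11, P12, P13}, which is all 13 items.
Only Comet contains P5, so Comet is forced; the remaining 7 items need at least 3 more sets (each remaining set adds at most 3) — so at least 4 sets are needed, and 4 is optimal.

4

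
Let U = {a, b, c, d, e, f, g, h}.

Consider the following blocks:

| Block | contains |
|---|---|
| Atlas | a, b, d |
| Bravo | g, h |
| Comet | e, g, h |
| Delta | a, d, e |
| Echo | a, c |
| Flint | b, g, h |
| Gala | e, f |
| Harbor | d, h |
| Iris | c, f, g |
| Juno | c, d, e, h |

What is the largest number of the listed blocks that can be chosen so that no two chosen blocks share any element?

3

Echo, Flint, Gala are pairwise disjoint (Echo={a,c}; Flint={b,g,h}; Gala={e,f}).
Every remaining block overlaps one of these, and no 4 of the listed blocks are pairwise disjoint, so 3 is the maximum.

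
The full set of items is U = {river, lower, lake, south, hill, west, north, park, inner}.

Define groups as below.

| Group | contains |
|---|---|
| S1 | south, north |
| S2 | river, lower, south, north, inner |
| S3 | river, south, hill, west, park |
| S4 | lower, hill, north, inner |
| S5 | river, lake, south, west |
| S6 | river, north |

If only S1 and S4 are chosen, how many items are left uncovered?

Union of S1, S4 = {lower, south, hill, north, inner}.
Not covered: river, lake, west, park — 4 items.

4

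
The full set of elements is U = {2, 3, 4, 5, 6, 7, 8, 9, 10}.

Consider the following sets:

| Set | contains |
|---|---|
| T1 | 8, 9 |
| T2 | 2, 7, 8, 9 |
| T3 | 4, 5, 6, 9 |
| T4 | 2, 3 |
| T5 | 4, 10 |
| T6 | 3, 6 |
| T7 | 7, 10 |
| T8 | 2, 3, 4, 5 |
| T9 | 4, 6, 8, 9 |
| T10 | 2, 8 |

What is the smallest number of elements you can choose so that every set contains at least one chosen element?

Take H = {3, 5, 8, 10}. Each listed set contains at least one of these, so H is a hitting set of size 4.
No choice of 3 elements meets every set, so 4 is the minimum.

4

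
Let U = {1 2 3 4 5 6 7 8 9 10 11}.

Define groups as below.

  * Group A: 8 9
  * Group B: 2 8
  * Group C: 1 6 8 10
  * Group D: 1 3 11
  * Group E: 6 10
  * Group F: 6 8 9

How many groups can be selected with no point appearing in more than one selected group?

3

A, D, E are pairwise disjoint (A={8,9}; D={1,3,11}; E={6,10}).
Every remaining group overlaps one of these, and no 4 of the listed groups are pairwise disjoint, so 3 is the maximum.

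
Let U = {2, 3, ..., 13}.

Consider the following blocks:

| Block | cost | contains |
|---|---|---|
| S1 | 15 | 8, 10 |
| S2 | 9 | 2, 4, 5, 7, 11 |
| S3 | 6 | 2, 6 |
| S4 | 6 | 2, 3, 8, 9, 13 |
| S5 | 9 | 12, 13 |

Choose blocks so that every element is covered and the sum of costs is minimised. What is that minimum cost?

45

S1, S2, S3, S4, S5 together cover every element (S1 ∪ S2 ∪ S3 ∪ S4 ∪ S5 = {2, 3, 4, 5, 6, 7, 8, 9, 10, 11, 12, 13}); total cost 15 + 9 + 6 + 6 + 9 = 45.
No covering selection has total cost below 45.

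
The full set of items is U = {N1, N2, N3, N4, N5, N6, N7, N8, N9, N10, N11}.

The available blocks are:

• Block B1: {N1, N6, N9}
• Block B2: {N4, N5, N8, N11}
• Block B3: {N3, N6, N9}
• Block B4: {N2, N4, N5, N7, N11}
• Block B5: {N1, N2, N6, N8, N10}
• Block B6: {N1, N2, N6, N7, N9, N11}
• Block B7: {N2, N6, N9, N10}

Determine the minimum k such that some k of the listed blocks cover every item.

Take {B3, B4, B5}. Their union is {N1, N2, N3, N4, N5, N6, N7, N8, N9, N10, N11}, which is all 11 items.
Only B3 contains N3, so B3 is forced; the remaining 8 items need at least 2 more blocks (each remaining block adds at most 5) — so at least 3 blocks are needed, and 3 is optimal.

3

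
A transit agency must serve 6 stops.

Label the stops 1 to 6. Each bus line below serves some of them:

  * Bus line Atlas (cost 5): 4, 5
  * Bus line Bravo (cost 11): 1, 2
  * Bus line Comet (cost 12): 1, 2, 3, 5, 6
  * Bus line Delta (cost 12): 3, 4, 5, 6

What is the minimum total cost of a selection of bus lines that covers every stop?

17

Atlas, Comet together cover every stop (Atlas ∪ Comet = {1, 2, 3, 4, 5, 6}); total cost 5 + 12 = 17.
No covering selection has total cost below 17.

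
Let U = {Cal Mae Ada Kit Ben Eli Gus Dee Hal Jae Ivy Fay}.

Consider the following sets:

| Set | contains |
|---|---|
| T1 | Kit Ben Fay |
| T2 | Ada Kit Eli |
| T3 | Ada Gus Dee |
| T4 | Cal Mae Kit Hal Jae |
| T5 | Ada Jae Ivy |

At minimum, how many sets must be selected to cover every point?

Take {T1, T2, T3, T4, T5}. Their union is {Cal, Mae, Ada, Kit, Ben, Eli, Gus, Dee, Hal, Jae, Ivy, Fay}, which is all 12 points.
No 4 of the 5 sets cover everything (all 5 combinations miss at least one point), so 5 is optimal.

5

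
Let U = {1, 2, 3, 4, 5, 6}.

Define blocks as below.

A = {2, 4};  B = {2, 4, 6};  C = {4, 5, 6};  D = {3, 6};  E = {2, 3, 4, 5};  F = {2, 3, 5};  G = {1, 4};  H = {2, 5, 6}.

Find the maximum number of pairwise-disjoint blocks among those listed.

2

F, G are pairwise disjoint (F={2,3,5}; G={1,4}).
Every remaining block overlaps one of these, and no 3 of the listed blocks are pairwise disjoint, so 2 is the maximum.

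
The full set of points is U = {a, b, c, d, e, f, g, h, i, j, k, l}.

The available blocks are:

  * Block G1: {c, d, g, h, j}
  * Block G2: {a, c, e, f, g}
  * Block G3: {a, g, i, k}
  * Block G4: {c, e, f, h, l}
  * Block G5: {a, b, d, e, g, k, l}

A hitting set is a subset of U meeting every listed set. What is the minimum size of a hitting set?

Take T = {g, h}. Each listed block contains at least one of these, so T is a hitting set of size 2.
The blocks G3, G4 are pairwise disjoint, so any hitting set needs a separate point for each — at least 2. Hence 2 is optimal.

2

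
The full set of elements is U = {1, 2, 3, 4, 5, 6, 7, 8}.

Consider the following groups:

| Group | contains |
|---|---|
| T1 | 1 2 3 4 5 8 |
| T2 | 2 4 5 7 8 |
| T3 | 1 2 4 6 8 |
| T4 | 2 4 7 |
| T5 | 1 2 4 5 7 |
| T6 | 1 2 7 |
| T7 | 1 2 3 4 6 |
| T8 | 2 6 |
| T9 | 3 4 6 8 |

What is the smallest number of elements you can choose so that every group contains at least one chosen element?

The 2 elements {2, 6} hit every group.
The groups T6, T9 are pairwise disjoint, so any hitting set needs a separate element for each — at least 2. Hence 2 is optimal.

2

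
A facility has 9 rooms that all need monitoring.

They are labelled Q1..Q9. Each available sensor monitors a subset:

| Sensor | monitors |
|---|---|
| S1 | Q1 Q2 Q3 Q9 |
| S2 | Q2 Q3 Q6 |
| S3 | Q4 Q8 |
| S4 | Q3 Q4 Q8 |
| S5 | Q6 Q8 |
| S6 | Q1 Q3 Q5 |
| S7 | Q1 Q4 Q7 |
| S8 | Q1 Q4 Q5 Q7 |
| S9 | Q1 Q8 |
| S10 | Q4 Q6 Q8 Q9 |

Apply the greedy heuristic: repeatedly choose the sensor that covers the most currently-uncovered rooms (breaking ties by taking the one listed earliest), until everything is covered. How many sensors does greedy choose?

Greedy: pick S1 (covers 4 new) → pick S8 (covers 3 new) → pick S5 (covers 2 new). Total picks: 3.

3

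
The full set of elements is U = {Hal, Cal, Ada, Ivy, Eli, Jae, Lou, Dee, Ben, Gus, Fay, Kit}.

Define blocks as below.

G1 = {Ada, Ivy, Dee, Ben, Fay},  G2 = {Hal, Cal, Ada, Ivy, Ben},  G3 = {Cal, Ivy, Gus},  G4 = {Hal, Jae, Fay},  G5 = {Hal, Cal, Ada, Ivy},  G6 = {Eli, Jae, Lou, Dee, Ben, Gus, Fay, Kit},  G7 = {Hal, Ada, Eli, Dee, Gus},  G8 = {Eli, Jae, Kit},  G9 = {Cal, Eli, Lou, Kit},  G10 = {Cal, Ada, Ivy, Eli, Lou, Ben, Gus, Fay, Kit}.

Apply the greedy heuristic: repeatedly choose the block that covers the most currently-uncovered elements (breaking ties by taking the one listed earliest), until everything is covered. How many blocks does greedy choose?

3

Greedy: pick G10 (covers 9 new) → pick G4 (covers 2 new) → pick G1 (covers 1 new). Total picks: 3.
(The true minimum cover uses only 2 blocks, so greedy is not optimal here.)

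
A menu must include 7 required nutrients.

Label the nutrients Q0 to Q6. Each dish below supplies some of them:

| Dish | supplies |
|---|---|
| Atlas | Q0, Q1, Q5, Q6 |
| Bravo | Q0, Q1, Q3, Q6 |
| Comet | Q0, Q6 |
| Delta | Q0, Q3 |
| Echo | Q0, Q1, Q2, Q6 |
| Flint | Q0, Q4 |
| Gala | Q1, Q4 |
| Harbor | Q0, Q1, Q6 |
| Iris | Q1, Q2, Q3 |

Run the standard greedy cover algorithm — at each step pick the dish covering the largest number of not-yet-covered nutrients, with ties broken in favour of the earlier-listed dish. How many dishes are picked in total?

Greedy: pick Atlas (covers 4 new) → pick Iris (covers 2 new) → pick Flint (covers 1 new). Total picks: 3.

3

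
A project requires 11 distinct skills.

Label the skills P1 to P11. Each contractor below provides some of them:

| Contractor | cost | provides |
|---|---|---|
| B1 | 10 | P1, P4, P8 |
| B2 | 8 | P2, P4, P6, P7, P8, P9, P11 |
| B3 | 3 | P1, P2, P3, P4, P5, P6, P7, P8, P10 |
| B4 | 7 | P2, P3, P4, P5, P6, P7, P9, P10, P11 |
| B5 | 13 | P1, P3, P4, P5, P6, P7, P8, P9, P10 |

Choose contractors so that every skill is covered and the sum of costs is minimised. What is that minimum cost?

10

B3, B4 together cover every skill (B3 ∪ B4 = {P1, P2, P3, P4, P5, P6, P7, P8, P9, P10, P11}); total cost 3 + 7 = 10.
No covering selection has total cost below 10.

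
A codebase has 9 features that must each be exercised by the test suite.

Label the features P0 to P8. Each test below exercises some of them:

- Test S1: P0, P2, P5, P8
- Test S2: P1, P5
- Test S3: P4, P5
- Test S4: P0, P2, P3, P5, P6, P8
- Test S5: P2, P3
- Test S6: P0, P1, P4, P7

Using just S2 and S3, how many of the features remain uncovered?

Union of S2, S3 = {P1, P4, P5}.
Not covered: P0, P2, P3, P6, P7, P8 — 6 features.

6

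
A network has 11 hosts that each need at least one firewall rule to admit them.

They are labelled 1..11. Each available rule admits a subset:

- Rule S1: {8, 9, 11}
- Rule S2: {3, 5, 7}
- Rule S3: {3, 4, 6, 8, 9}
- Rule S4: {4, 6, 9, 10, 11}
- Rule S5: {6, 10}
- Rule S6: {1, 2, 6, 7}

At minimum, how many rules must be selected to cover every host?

4

S1 and S2 and S4 and S6 together: S1 ∪ S2 ∪ S4 ∪ S6 = {1, 2, 3, 4, 5, 6, 7, 8, 9, 10, 11} — every host is covered.
No 3 of the 6 rules cover everything (all 20 combinations miss at least one host), so 4 is optimal.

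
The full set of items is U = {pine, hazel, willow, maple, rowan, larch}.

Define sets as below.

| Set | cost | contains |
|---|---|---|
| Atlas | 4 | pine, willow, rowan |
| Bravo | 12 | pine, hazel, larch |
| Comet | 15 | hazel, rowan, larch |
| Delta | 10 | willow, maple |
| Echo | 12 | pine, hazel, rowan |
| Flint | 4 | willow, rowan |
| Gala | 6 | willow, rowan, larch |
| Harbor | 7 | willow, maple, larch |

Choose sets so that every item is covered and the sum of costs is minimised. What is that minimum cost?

Echo, Harbor together cover every item (Echo ∪ Harbor = {pine, hazel, willow, maple, rowan, larch}); total cost 12 + 7 = 19.
The greedy pick Atlas, Harbor, Bravo costs 23; no covering selection beats 19.

19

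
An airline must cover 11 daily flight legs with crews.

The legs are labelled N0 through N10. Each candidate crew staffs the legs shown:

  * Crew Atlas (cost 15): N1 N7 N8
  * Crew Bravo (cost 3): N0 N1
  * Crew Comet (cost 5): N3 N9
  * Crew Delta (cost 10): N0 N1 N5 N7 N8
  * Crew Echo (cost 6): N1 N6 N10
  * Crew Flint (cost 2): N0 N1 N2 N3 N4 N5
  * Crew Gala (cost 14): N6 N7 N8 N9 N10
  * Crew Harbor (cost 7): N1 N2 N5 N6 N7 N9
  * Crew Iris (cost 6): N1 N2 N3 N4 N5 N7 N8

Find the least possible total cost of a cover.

16

Flint, Gala together cover every leg (Flint ∪ Gala = {N0, N1, N2, N3, N4, N5, N6, N7, N8, N9, N10}); total cost 2 + 14 = 16.
The greedy pick Flint, Harbor, Echo, Iris costs 21; no covering selection beats 16.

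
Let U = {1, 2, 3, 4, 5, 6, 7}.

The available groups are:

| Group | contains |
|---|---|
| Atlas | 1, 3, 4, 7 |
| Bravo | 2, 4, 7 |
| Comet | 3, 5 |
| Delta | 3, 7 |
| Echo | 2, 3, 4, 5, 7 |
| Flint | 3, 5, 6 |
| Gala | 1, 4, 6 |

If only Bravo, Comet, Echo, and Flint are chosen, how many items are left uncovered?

Union of Bravo, Comet, Echo, Flint = {2, 3, 4, 5, 6, 7}.
Not covered: 1 — 1 item.

1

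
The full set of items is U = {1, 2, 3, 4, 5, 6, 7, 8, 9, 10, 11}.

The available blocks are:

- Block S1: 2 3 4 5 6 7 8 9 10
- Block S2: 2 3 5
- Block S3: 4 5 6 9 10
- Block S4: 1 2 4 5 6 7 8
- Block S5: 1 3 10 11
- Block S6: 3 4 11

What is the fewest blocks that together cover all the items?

2

S1 and S5 together: S1 ∪ S5 = {1, 2, 3, 4, 5, 6, 7, 8, 9, 10, 11} — every item is covered.
No single block has all 11 items (the largest, S1, has 9), so 2 is optimal.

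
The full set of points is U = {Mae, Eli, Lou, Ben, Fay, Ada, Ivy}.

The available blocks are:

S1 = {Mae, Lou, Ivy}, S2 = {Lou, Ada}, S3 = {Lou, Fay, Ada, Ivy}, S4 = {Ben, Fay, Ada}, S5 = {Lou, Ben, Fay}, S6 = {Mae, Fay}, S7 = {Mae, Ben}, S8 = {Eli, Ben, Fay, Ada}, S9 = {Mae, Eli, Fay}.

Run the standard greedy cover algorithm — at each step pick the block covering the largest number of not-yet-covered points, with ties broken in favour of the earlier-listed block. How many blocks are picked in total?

3

Greedy: pick S3 (covers 4 new) → pick S7 (covers 2 new) → pick S8 (covers 1 new). Total picks: 3.
(The true minimum cover uses only 2 blocks, so greedy is not optimal here.)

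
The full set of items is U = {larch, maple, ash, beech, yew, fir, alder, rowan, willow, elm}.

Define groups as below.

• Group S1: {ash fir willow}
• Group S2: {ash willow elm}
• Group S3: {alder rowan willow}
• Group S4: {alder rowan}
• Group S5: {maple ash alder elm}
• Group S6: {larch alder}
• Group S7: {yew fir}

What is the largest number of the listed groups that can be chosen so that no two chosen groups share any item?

3

S2, S4, S7 are pairwise disjoint (S2={ash,willow,elm}; S4={alder,rowan}; S7={yew,fir}).
Every remaining group overlaps one of these, and no 4 of the listed groups are pairwise disjoint, so 3 is the maximum.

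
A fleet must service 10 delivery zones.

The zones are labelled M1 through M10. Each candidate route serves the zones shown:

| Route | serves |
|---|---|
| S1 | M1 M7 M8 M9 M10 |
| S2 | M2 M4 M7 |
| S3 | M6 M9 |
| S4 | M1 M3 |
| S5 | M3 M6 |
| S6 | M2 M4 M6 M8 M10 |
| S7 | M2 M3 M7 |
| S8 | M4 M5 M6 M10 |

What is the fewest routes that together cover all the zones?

Take {S1, S7, S8}. Their union is {M1, M2, M3, M4, M5, M6, M7, M8, M9, M10}, which is all 10 zones.
Only S8 contains M5, so S8 is forced; the remaining 6 zones need at least 2 more routes (each remaining route adds at most 4) — so at least 3 routes are needed, and 3 is optimal.

3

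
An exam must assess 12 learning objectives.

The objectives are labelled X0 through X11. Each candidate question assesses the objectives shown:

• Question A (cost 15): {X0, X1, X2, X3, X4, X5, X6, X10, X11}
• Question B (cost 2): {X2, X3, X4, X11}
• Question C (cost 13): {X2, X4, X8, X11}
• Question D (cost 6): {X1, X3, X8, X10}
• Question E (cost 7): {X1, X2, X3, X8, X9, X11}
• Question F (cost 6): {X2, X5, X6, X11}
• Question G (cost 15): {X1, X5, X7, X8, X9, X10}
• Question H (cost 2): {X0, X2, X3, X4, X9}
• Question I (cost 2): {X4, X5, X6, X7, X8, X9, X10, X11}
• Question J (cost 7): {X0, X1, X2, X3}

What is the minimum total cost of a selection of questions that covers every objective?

9

I, J together cover every objective (I ∪ J = {X0, X1, X2, X3, X4, X5, X6, X7, X8, X9, X10, X11}); total cost 2 + 7 = 9.
The greedy pick I, H, D costs 10; no covering selection beats 9.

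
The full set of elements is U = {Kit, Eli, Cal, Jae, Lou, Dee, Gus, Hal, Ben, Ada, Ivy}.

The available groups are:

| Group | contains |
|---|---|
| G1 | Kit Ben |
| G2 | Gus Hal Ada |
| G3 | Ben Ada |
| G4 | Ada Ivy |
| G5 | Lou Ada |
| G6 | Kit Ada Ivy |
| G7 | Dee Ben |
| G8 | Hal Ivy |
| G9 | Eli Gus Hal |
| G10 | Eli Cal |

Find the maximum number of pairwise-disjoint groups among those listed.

G5, G7, G8, G10 are pairwise disjoint (G5={Lou,Ada}; G7={Dee,Ben}; G8={Hal,Ivy}; G10={Eli,Cal}).
Every remaining group overlaps one of these, and no 5 of the listed groups are pairwise disjoint, so 4 is the maximum.

4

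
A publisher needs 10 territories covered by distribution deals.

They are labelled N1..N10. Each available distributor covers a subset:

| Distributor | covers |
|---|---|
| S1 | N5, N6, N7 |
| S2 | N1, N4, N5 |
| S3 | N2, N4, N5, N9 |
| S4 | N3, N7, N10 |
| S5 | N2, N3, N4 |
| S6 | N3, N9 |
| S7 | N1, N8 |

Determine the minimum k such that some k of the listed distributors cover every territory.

4

S1 and S3 and S4 and S7 together: S1 ∪ S3 ∪ S4 ∪ S7 = {N1, N2, N3, N4, N5, N6, N7, N8, N9, N10} — every territory is covered.
Only S1 contains N6, so S1 is forced; the remaining 7 territories need at least 3 more distributors (each remaining distributor adds at most 3) — so at least 4 distributors are needed, and 4 is optimal.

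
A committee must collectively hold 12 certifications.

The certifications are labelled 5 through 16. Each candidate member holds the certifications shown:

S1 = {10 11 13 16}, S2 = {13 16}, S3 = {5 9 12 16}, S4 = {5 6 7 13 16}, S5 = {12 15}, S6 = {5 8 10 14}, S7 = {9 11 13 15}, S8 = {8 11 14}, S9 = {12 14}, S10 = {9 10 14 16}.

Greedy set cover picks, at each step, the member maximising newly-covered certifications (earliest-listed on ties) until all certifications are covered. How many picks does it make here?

4

Greedy: pick S4 (covers 5 new) → pick S6 (covers 3 new) → pick S7 (covers 3 new) → pick S3 (covers 1 new). Total picks: 4.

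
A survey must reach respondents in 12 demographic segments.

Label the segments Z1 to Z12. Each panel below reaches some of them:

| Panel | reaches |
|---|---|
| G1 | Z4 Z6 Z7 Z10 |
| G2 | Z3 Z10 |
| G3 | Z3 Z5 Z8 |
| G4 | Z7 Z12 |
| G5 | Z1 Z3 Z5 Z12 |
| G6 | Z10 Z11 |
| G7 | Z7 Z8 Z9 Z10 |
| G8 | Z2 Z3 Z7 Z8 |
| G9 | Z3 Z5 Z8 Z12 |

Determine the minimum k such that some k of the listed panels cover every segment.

5

Take {G1, G5, G6, G7, G8}. Their union is {Z1, Z2, Z3, Z4, Z5, Z6, Z7, Z8, Z9, Z10, Z11, Z12}, which is all 12 segments.
No 4 of the 9 panels cover everything (all 126 combinations miss at least one segment), so 5 is optimal.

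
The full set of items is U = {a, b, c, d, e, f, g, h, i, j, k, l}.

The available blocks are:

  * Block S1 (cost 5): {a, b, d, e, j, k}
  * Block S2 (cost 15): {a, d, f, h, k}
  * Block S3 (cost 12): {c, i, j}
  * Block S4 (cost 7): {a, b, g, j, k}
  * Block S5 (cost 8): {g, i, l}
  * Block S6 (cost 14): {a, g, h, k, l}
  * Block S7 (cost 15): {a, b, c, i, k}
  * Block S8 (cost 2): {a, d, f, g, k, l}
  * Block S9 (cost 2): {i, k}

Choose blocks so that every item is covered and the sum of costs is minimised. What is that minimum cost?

33

S1, S3, S6, S8 together cover every item (S1 ∪ S3 ∪ S6 ∪ S8 = {a, b, c, d, e, f, g, h, i, j, k, l}); total cost 5 + 12 + 14 + 2 = 33.
The greedy pick S8, S1, S9, S3, S6 costs 35; no covering selection beats 33.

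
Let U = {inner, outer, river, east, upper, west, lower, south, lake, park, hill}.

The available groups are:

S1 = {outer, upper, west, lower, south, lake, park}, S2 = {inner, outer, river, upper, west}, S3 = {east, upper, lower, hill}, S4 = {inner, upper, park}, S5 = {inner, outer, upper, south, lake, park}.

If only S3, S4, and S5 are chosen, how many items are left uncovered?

2

Union of S3, S4, S5 = {inner, outer, east, upper, lower, south, lake, park, hill}.
Not covered: river, west — 2 items.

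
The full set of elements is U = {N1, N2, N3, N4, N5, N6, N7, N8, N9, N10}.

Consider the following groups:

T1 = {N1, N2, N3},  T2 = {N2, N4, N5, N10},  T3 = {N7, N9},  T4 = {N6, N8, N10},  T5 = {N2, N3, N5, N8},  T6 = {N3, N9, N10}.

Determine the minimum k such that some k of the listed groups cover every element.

4

T1, T2, T3, and T4 cover everything between them: the union {N1, N2, N3, N4, N5, N6, N7, N8, N9, N10} is all of U.
Only T1 contains N1, so T1 is forced; the remaining 7 elements need at least 3 more groups (each remaining group adds at most 3) — so at least 4 groups are needed, and 4 is optimal.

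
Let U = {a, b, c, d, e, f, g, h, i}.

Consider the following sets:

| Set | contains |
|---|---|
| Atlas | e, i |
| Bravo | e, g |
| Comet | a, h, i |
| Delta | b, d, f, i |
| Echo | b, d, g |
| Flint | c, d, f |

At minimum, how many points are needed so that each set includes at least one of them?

3

T = {d, g, i} meets every set (each contains at least one member of T), and |T| = 3.
The sets Bravo, Comet, Flint are pairwise disjoint, so any hitting set needs a separate point for each — at least 3. Hence 3 is optimal.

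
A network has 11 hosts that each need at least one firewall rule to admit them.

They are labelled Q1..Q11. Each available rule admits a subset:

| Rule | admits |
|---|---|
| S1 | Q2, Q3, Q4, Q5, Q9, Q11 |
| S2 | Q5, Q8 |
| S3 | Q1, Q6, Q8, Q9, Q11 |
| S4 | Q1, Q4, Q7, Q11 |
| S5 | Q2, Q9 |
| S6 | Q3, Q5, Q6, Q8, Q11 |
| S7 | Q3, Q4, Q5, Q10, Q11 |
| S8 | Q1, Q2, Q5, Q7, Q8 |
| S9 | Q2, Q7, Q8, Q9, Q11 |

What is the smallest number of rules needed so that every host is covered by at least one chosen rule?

3

Take {S3, S7, S8}. Their union is {Q1, Q2, Q3, Q4, Q5, Q6, Q7, Q8, Q9, Q10, Q11}, which is all 11 hosts.
Only S7 contains Q10, so S7 is forced; the remaining 6 hosts need at least 2 more rules (each remaining rule adds at most 4) — so at least 3 rules are needed, and 3 is optimal.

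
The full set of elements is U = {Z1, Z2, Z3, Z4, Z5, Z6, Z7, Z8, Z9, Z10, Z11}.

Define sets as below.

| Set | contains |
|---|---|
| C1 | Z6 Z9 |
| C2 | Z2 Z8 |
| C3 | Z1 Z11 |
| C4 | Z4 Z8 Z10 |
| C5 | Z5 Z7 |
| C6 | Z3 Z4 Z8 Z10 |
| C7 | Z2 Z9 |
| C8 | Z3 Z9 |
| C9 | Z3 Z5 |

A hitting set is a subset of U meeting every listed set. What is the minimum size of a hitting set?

Take H = {Z1, Z5, Z8, Z9}. Each listed set contains at least one of these, so H is a hitting set of size 4.
The sets C2, C3, C5, C8 are pairwise disjoint, so any hitting set needs a separate element for each — at least 4. Hence 4 is optimal.

4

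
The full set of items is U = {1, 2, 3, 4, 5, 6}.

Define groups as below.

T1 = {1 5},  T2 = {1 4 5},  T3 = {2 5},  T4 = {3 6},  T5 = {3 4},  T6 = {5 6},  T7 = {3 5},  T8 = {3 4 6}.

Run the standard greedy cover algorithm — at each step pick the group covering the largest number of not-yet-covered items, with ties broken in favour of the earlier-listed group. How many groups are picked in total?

3

Greedy: pick T2 (covers 3 new) → pick T4 (covers 2 new) → pick T3 (covers 1 new). Total picks: 3.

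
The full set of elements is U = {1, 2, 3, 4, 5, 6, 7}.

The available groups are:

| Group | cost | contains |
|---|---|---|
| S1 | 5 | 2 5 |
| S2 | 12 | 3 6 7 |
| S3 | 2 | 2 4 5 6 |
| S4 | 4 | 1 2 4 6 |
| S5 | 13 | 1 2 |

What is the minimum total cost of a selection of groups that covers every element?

18

S2, S3, S4 together cover every element (S2 ∪ S3 ∪ S4 = {1, 2, 3, 4, 5, 6, 7}); total cost 12 + 2 + 4 = 18.
No covering selection has total cost below 18.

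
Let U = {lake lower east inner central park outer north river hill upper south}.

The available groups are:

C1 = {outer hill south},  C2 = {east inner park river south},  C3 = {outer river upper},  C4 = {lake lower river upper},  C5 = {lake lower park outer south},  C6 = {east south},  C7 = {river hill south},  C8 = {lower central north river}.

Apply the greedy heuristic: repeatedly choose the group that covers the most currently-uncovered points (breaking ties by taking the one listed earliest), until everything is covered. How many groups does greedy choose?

Greedy: pick C2 (covers 5 new) → pick C4 (covers 3 new) → pick C1 (covers 2 new) → pick C8 (covers 2 new). Total picks: 4.

4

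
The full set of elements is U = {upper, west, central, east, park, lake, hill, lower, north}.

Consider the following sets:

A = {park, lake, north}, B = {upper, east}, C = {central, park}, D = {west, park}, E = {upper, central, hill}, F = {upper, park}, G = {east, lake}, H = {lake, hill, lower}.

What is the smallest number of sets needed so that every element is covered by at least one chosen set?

A, B, C, D, and H cover everything between them: the union {upper, west, central, east, park, lake, hill, lower, north} is all of U.
No 4 of the 8 sets cover everything (all 70 combinations miss at least one element), so 5 is optimal.

5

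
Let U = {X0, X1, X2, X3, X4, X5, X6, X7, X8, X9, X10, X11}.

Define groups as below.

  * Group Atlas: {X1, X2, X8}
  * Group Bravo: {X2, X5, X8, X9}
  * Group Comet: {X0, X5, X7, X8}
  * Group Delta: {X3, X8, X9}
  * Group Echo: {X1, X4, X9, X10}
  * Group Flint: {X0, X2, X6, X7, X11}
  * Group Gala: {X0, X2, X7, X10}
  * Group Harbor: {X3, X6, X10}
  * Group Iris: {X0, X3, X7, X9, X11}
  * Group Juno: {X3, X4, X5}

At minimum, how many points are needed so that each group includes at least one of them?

4

The 4 points {X0, X4, X6, X8} hit every group.
No choice of 3 points meets every group, so 4 is the minimum.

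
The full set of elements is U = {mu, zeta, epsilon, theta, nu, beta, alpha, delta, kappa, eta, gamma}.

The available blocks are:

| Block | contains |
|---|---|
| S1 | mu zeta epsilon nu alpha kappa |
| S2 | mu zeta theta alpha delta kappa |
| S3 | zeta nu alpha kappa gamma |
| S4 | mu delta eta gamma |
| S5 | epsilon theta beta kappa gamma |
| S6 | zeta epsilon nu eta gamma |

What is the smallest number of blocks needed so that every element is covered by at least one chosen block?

S2 and S5 and S6 together: S2 ∪ S5 ∪ S6 = {mu, zeta, epsilon, theta, nu, beta, alpha, delta, kappa, eta, gamma} — every element is covered.
Only S5 contains beta, so S5 is forced; the remaining 6 elements need at least 2 more blocks (each remaining block adds at most 4) — so at least 3 blocks are needed, and 3 is optimal.

3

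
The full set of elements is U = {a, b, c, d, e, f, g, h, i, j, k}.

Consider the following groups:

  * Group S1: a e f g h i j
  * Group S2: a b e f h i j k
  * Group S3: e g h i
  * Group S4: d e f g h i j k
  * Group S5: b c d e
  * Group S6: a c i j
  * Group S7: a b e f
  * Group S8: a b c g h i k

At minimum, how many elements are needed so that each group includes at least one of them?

Take T = {e, i}. Each listed group contains at least one of these, so T is a hitting set of size 2.
No single element lies in every group, so at least 2 are needed and 2 is optimal.

2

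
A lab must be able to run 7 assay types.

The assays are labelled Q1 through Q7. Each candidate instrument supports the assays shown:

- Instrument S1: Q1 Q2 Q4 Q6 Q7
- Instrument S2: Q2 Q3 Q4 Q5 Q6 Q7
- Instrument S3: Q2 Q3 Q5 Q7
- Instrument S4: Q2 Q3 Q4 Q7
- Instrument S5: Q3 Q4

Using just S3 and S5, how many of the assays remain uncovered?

Union of S3, S5 = {Q2, Q3, Q4, Q5, Q7}.
Not covered: Q1, Q6 — 2 assays.

2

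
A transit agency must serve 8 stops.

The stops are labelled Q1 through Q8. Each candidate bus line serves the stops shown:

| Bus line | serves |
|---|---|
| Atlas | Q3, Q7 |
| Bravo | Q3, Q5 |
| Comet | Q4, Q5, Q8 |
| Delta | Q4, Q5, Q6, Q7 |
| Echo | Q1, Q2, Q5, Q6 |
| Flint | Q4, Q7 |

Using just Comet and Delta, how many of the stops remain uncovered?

Union of Comet, Delta = {Q4, Q5, Q6, Q7, Q8}.
Not covered: Q1, Q2, Q3 — 3 stops.

3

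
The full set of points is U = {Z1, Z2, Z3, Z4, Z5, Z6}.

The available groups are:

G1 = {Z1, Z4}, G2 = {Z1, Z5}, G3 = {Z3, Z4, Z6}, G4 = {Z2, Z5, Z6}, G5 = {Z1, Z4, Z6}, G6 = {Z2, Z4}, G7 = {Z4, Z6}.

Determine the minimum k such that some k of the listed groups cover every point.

Take {G3, G4, G5}. Their union is {Z1, Z2, Z3, Z4, Z5, Z6}, which is all 6 points.
Only G3 contains Z3, so G3 is forced; the remaining 3 points need at least 2 more groups (each remaining group adds at most 2) — so at least 3 groups are needed, and 3 is optimal.

3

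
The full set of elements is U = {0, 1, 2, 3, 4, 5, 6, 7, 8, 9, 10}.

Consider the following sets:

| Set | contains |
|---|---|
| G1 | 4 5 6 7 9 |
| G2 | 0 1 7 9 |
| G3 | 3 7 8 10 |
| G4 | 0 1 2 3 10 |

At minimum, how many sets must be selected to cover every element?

G1 and G3 and G4 together: G1 ∪ G3 ∪ G4 = {0, 1, 2, 3, 4, 5, 6, 7, 8, 9, 10} — every element is covered.
Each set has at most 5 elements, and 2·5 = 10 < 11 — so at least 3 sets are needed, and 3 is optimal.

3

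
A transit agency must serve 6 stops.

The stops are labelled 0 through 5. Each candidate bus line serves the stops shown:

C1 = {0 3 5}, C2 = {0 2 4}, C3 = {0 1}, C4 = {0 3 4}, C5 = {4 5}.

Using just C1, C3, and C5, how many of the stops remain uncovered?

1

Union of C1, C3, C5 = {0, 1, 3, 4, 5}.
Not covered: 2 — 1 stop.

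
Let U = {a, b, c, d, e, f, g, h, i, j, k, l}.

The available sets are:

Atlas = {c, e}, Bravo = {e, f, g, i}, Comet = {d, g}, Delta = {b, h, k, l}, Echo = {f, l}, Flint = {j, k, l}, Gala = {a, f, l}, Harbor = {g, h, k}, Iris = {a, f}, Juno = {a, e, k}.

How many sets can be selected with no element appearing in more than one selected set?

Atlas, Comet, Flint, Iris are pairwise disjoint (Atlas={c,e}; Comet={d,g}; Flint={j,k,l}; Iris={a,f}).
Every remaining set overlaps one of these, and no 5 of the listed sets are pairwise disjoint, so 4 is the maximum.

4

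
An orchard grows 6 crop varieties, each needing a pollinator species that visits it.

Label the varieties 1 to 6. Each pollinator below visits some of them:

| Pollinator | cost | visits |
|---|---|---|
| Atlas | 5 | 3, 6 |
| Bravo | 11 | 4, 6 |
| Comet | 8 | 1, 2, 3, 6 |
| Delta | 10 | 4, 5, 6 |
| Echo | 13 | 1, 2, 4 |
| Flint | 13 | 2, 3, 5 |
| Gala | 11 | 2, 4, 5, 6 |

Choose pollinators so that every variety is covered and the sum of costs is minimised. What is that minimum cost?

Comet, Delta together cover every variety (Comet ∪ Delta = {1, 2, 3, 4, 5, 6}); total cost 8 + 10 = 18.
No covering selection has total cost below 18.

18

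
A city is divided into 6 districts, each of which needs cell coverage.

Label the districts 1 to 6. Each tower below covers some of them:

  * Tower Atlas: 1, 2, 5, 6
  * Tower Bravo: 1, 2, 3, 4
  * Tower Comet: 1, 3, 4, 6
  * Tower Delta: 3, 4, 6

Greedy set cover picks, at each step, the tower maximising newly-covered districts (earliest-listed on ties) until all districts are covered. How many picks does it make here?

2

Greedy: pick Atlas (covers 4 new) → pick Bravo (covers 2 new). Total picks: 2.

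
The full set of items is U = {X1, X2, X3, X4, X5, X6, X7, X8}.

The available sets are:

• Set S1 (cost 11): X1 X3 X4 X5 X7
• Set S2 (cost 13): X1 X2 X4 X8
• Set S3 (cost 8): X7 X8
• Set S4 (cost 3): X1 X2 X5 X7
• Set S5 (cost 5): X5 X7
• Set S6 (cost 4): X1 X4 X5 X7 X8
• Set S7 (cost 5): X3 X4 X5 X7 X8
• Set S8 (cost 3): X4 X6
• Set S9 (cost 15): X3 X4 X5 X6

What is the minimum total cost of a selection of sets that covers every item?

11

S4, S7, S8 together cover every item (S4 ∪ S7 ∪ S8 = {X1, X2, X3, X4, X5, X6, X7, X8}); total cost 3 + 5 + 3 = 11.
No covering selection has total cost below 11.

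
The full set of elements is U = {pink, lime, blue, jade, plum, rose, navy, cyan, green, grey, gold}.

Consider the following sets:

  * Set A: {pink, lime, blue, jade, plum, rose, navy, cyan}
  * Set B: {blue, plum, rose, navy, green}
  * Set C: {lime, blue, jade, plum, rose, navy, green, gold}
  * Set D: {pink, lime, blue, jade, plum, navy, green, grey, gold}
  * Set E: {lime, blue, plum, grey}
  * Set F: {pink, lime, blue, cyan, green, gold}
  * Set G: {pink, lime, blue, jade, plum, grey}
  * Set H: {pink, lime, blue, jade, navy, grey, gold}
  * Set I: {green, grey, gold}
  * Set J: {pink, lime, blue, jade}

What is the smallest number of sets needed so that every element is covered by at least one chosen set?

2

A and I cover everything between them: the union {pink, lime, blue, jade, plum, rose, navy, cyan, green, grey, gold} is all of U.
No single set has all 11 elements (the largest, D, has 9), so 2 is optimal.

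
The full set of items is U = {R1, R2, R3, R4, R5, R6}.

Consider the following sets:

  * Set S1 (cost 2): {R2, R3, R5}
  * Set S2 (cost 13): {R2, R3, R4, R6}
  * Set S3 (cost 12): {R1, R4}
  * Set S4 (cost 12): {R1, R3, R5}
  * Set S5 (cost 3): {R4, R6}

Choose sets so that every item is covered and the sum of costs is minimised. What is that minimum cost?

17

S1, S3, S5 together cover every item (S1 ∪ S3 ∪ S5 = {R1, R2, R3, R4, R5, R6}); total cost 2 + 12 + 3 = 17.
No covering selection has total cost below 17.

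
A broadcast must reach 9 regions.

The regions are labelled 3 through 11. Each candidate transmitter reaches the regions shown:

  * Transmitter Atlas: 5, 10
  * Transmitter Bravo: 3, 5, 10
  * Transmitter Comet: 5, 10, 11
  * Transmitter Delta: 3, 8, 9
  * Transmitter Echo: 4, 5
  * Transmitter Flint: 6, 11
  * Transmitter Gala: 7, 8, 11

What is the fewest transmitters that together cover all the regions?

Atlas and Delta and Echo and Flint and Gala together: Atlas ∪ Delta ∪ Echo ∪ Flint ∪ Gala = {3, 4, 5, 6, 7, 8, 9, 10, 11} — every region is covered.
No 4 of the 7 transmitters cover everything (all 35 combinations miss at least one region), so 5 is optimal.

5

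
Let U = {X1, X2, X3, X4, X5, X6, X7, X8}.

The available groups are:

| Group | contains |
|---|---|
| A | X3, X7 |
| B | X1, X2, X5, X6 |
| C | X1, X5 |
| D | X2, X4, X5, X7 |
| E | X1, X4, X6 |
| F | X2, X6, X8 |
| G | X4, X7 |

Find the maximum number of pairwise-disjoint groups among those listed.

A, C, F are pairwise disjoint (A={X3,X7}; C={X1,X5}; F={X2,X6,X8}).
Every remaining group overlaps one of these, and no 4 of the listed groups are pairwise disjoint, so 3 is the maximum.

3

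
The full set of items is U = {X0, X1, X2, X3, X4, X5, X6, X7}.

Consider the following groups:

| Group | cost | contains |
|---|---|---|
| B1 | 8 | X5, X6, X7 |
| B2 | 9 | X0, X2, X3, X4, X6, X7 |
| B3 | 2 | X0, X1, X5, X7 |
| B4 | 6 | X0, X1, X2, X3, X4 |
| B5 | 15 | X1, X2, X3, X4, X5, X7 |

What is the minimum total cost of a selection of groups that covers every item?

B2, B3 together cover every item (B2 ∪ B3 = {X0, X1, X2, X3, X4, X5, X6, X7}); total cost 9 + 2 = 11.
The greedy pick B3, B4, B1 costs 16; no covering selection beats 11.

11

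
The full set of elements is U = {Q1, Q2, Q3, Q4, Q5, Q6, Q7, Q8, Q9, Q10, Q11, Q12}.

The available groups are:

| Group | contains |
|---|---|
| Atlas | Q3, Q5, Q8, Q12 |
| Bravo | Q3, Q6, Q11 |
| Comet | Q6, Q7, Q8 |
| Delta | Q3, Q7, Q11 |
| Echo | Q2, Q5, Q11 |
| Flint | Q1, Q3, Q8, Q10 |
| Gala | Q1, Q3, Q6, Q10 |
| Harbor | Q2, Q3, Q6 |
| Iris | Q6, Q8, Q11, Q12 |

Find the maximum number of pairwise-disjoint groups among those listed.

Echo, Flint are pairwise disjoint (Echo={Q2,Q5,Q11}; Flint={Q1,Q3,Q8,Q10}).
Every remaining group overlaps one of these, and no 3 of the listed groups are pairwise disjoint, so 2 is the maximum.

2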